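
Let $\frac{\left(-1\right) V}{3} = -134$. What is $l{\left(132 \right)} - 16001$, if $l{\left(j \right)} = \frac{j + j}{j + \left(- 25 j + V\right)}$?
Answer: $- \frac{7376505}{461} \approx -16001.0$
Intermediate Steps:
$V = 402$ ($V = \left(-3\right) \left(-134\right) = 402$)
$l{\left(j \right)} = \frac{2 j}{402 - 24 j}$ ($l{\left(j \right)} = \frac{j + j}{j - \left(-402 + 25 j\right)} = \frac{2 j}{j - \left(-402 + 25 j\right)} = \frac{2 j}{402 - 24 j}$)
$l{\left(132 \right)} - 16001 = \left(-1\right) 132 \frac{1}{-201 + 12 \cdot 132} - 16001 = \left(-1\right) 132 \frac{1}{-201 + 1584} - 16001 = \left(-1\right) 132 \cdot \frac{1}{1383} - 16001 = - \frac{44}{461} - 16001 = - \frac{7376505}{461}$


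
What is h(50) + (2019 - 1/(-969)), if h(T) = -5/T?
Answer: 19563151/9690 ≈ 2018.9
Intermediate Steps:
h(50) + (2019 - 1/(-969)) = -5/50 + (2019 - 1/(-969)) = -5*1/50 + (2019 - 1*(-1/969)) = -⅒ + (2019 + 1/969) = -⅒ + 1956412/969 = 19563151/9690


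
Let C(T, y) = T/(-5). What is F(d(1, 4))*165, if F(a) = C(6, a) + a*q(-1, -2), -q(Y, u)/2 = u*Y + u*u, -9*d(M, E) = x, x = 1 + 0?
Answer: 22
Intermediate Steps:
x = 1
d(M, E) = -⅑ (d(M, E) = -⅑*1 = -⅑)
C(T, y) = -T/5 (C(T, y) = T*(-⅕) = -T/5)
q(Y, u) = -2*u² - 2*Y*u (q(Y, u) = -2*(u*Y + u*u) = -2*(Y*u + u²) = -2*(u² + Y*u) = -2*u² - 2*Y*u)
F(a) = -6/5 - 12*a (F(a) = -⅕*6 + a*(-2*(-2)*(-1 - 2)) = -6/5 + a*(-2*(-2)*(-3)) = -6/5 + a*(-12) = -6/5 - 12*a)
F(d(1, 4))*165 = (-6/5 - 12*(-⅑))*165 = (-6/5 + 4/3)*165 = (2/15)*165 = 22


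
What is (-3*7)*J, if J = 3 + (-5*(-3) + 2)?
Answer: -420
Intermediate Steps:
J = 20 (J = 3 + (15 + 2) = 3 + 17 = 20)
(-3*7)*J = -3*7*20 = -21*20 = -420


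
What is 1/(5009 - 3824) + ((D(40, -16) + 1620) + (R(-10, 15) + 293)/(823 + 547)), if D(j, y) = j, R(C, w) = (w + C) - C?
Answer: 53905867/32469 ≈ 1660.2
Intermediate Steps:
R(C, w) = w (R(C, w) = (C + w) - C = w)
1/(5009 - 3824) + ((D(40, -16) + 1620) + (R(-10, 15) + 293)/(823 + 547)) = 1/(5009 - 3824) + ((40 + 1620) + (15 + 293)/(823 + 547)) = 1/1185 + (1660 + 308/1370) = 1/1185 + (1660 + 308*(1/1370)) = 1/1185 + (1660 + 154/685) = 1/1185 + 1137254/685 = 53905867/32469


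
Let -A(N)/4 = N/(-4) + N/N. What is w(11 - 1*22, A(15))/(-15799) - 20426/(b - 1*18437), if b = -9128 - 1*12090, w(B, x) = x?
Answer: 46039167/89501335 ≈ 0.51440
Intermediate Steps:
A(N) = -4 + N (A(N) = -4*(N/(-4) + N/N) = -4*(N*(-¼) + 1) = -4*(-N/4 + 1) = -4*(1 - N/4) = -4 + N)
b = -21218 (b = -9128 - 12090 = -21218)
w(11 - 1*22, A(15))/(-15799) - 20426/(b - 1*18437) = (-4 + 15)/(-15799) - 20426/(-21218 - 1*18437) = 11*(-1/15799) - 20426/(-21218 - 18437) = -11/15799 - 20426/(-39655) = -11/15799 - 20426*(-1/39655) = -11/15799 + 2918/5665 = 46039167/89501335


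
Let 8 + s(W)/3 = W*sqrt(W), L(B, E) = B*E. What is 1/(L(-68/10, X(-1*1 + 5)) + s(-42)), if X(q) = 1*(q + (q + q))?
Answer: -110/706191 + 175*I*sqrt(42)/941588 ≈ -0.00015577 + 0.0012045*I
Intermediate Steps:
X(q) = 3*q (X(q) = 1*(q + 2*q) = 1*(3*q) = 3*q)
s(W) = -24 + 3*W**(3/2) (s(W) = -24 + 3*(W*sqrt(W)) = -24 + 3*W**(3/2))
1/(L(-68/10, X(-1*1 + 5)) + s(-42)) = 1/((-68/10)*(3*(-1*1 + 5)) + (-24 + 3*(-42)**(3/2))) = 1/((-68*1/10)*(3*(-1 + 5)) + (-24 + 3*(-42*I*sqrt(42)))) = 1/(-102*4/5 + (-24 - 126*I*sqrt(42))) = 1/(-34/5*12 + (-24 - 126*I*sqrt(42))) = 1/(-408/5 + (-24 - 126*I*sqrt(42))) = 1/(-528/5 - 126*I*sqrt(42))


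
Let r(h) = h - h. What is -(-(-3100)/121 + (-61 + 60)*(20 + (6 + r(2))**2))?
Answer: 3676/121 ≈ 30.380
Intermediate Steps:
r(h) = 0
-(-(-3100)/121 + (-61 + 60)*(20 + (6 + r(2))**2)) = -(-(-3100)/121 + (-61 + 60)*(20 + (6 + 0)**2)) = -(-(-3100)/121 - (20 + 6**2)) = -(-31*(-100/121) - (20 + 36)) = -(3100/121 - 1*56) = -(3100/121 - 56) = -1*(-3676/121) = 3676/121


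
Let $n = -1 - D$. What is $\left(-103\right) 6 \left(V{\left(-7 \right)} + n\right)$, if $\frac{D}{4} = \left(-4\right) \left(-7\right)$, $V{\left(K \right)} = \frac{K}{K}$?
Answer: $69216$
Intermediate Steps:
$V{\left(K \right)} = 1$
$D = 112$ ($D = 4 \left(\left(-4\right) \left(-7\right)\right) = 4 \cdot 28 = 112$)
$n = -113$ ($n = -1 - 112 = -113$)
$\left(-103\right) 6 \left(V{\left(-7 \right)} + n\right) = \left(-103\right) 6 \left(1 - 113\right) = \left(-618\right) \left(-112\right) = 69216$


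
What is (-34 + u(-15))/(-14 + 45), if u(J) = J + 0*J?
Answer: -49/31 ≈ -1.5806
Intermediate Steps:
u(J) = J (u(J) = J + 0 = J)
(-34 + u(-15))/(-14 + 45) = (-34 - 15)/(-14 + 45) = -49/31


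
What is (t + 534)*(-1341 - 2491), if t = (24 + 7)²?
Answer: -5728840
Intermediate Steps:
t = 961 (t = 31² = 961)
(t + 534)*(-1341 - 2491) = (961 + 534)*(-1341 - 2491) = 1495*(-3832) = -5728840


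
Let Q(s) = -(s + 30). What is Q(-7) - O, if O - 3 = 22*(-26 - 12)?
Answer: 810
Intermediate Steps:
O = -833 (O = 3 + 22*(-26 - 12) = 3 + 22*(-38) = 3 - 836 = -833)
Q(s) = -30 - s (Q(s) = -(30 + s) = -30 - s)
Q(-7) - O = (-30 - 1*(-7)) - 1*(-833) = (-30 + 7) + 833 = -23 + 833 = 810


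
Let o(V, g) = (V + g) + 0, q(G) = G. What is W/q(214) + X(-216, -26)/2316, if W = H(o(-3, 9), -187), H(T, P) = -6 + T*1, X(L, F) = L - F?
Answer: -95/1158 ≈ -0.082038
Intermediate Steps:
o(V, g) = V + g
H(T, P) = -6 + T
W = 0 (W = -6 + (-3 + 9) = -6 + 6 = 0)
W/q(214) + X(-216, -26)/2316 = 0/214 + (-216 - 1*(-26))/2316 = 0*(1/214) + (-216 + 26)*(1/2316) = 0 - 190*1/2316 = 0 - 95/1158 = -95/1158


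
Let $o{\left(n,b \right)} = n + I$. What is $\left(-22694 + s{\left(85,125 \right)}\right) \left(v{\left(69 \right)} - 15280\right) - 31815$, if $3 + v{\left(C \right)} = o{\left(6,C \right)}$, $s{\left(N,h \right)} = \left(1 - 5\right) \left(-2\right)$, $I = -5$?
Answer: $346655637$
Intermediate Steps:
$s{\left(N,h \right)} = 8$ ($s{\left(N,h \right)} = \left(-4\right) \left(-2\right) = 8$)
$o{\left(n,b \right)} = -5 + n$ ($o{\left(n,b \right)} = n - 5 = -5 + n$)
$v{\left(C \right)} = -2$ ($v{\left(C \right)} = -3 + \left(-5 + 6\right) = -3 + 1 = -2$)
$\left(-22694 + s{\left(85,125 \right)}\right) \left(v{\left(69 \right)} - 15280\right) - 31815 = \left(-22694 + 8\right) \left(-2 - 15280\right) - 31815 = \left(-22686\right) \left(-15282\right) - 31815 = 346687452 - 31815 = 346655637$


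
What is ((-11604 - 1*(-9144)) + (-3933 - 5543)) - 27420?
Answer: -39356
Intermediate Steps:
((-11604 - 1*(-9144)) + (-3933 - 5543)) - 27420 = ((-11604 + 9144) - 9476) - 27420 = (-2460 - 9476) - 27420 = -11936 - 27420 = -39356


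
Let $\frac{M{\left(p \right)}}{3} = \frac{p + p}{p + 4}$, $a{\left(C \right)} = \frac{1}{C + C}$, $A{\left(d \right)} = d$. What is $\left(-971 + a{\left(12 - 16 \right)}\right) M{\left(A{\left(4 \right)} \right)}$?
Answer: $- \frac{23307}{8} \approx -2913.4$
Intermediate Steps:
$a{\left(C \right)} = \frac{1}{2 C}$
$M{\left(p \right)} = \frac{6 p}{4 + p}$ ($M{\left(p \right)} = 3 \frac{p + p}{p + 4} = 3 \frac{2 p}{4 + p} = \frac{6 p}{4 + p}$)
$\left(-971 + a{\left(12 - 16 \right)}\right) M{\left(A{\left(4 \right)} \right)} = \left(-971 + \frac{1}{2 \left(12 - 16\right)}\right) 6 \cdot 4 \frac{1}{4 + 4} = \left(-971 + \frac{1}{2 \left(-4\right)}\right) 6 \cdot 4 \cdot \frac{1}{8} = \left(-971 + \frac{1}{2} \left(- \frac{1}{4}\right)\right) 6 \cdot 4 \cdot \frac{1}{8} = \left(-971 - \frac{1}{8}\right) 3 = \left(- \frac{7769}{8}\right) 3 = - \frac{23307}{8}$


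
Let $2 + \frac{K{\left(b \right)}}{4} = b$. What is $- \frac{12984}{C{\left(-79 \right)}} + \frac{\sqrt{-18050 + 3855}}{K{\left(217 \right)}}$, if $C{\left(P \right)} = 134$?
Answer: $- \frac{6492}{67} + \frac{i \sqrt{14195}}{860} \approx -96.896 + 0.13854 i$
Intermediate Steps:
$K{\left(b \right)} = -8 + 4 b$
$- \frac{12984}{C{\left(-79 \right)}} + \frac{\sqrt{-18050 + 3855}}{K{\left(217 \right)}} = - \frac{12984}{134} + \frac{\sqrt{-18050 + 3855}}{-8 + 4 \cdot 217} = \left(-12984\right) \frac{1}{134} + \frac{\sqrt{-14195}}{-8 + 868} = - \frac{6492}{67} + \frac{i \sqrt{14195}}{860}$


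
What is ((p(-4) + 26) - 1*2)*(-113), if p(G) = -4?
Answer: -2260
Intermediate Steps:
((p(-4) + 26) - 1*2)*(-113) = ((-4 + 26) - 1*2)*(-113) = (22 - 2)*(-113) = 20*(-113) = -2260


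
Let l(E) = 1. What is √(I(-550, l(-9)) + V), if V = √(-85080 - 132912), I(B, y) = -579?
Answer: √(-579 + 2*I*√54498) ≈ 9.0773 + 25.718*I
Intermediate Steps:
V = 2*I*√54498 (V = √(-217992) = 2*I*√54498 ≈ 466.9*I)
√(I(-550, l(-9)) + V) = √(-579 + 2*I*√54498)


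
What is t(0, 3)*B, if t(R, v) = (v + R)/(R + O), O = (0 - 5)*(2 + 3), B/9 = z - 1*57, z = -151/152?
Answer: 47601/760 ≈ 62.633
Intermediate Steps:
z = -151/152 (z = -151*1/152 = -151/152 ≈ -0.99342)
B = -79335/152 (B = 9*(-151/152 - 1*57) = 9*(-151/152 - 57) = 9*(-8815/152) = -79335/152 ≈ -521.94)
O = -25 (O = -5*5 = -25)
t(R, v) = (R + v)/(-25 + R) (t(R, v) = (v + R)/(R - 25) = (R + v)/(-25 + R))
t(0, 3)*B = ((0 + 3)/(-25 + 0))*(-79335/152) = (3/(-25))*(-79335/152) = -1/25*3*(-79335/152) = -3/25*(-79335/152) = 47601/760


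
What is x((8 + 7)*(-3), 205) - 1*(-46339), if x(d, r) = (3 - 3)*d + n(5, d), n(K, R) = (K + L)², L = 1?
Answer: 46375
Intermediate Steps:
n(K, R) = (1 + K)² (n(K, R) = (K + 1)² = (1 + K)²)
x(d, r) = 36 (x(d, r) = (3 - 3)*d + (1 + 5)² = 0*d + 6² = 0 + 36 = 36)
x((8 + 7)*(-3), 205) - 1*(-46339) = 36 - 1*(-46339) = 36 + 46339 = 46375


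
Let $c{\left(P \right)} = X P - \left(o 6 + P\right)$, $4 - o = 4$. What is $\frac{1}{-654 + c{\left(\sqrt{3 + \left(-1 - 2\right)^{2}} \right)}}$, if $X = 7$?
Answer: $- \frac{109}{71214} - \frac{\sqrt{3}}{35607} \approx -0.0015792$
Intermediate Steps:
$o = 0$ ($o = 4 - 4 = 0$)
$c{\left(P \right)} = 6 P$ ($c{\left(P \right)} = 7 P - \left(0 \cdot 6 + P\right) = 7 P - \left(0 + P\right) = 7 P - P = 6 P$)
$\frac{1}{-654 + c{\left(\sqrt{3 + \left(-1 - 2\right)^{2}} \right)}} = \frac{1}{-654 + 6 \sqrt{3 + \left(-1 - 2\right)^{2}}} = \frac{1}{-654 + 6 \sqrt{3 + \left(-3\right)^{2}}} = \frac{1}{-654 + 6 \sqrt{3 + 9}} = \frac{1}{-654 + 6 \sqrt{12}} = \frac{1}{-654 + 6 \cdot 2 \sqrt{3}} = \frac{1}{-654 + 12 \sqrt{3}}$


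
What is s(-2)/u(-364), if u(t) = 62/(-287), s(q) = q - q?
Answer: 0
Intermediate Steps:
s(q) = 0
u(t) = -62/287 (u(t) = 62*(-1/287) = -62/287)
s(-2)/u(-364) = 0/(-62/287) = 0*(-287/62) = 0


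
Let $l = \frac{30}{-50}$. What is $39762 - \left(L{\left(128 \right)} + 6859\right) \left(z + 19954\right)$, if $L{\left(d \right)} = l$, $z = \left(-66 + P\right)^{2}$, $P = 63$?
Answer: $- \frac{684372386}{5} \approx -1.3687 \cdot 10^{8}$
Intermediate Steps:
$z = 9$ ($z = \left(-66 + 63\right)^{2} = \left(-3\right)^{2} = 9$)
$l = - \frac{3}{5}$ ($l = 30 \left(- \frac{1}{50}\right) = - \frac{3}{5} \approx -0.6$)
$L{\left(d \right)} = - \frac{3}{5}$
$39762 - \left(L{\left(128 \right)} + 6859\right) \left(z + 19954\right) = 39762 - \left(- \frac{3}{5} + 6859\right) \left(9 + 19954\right) = 39762 - \frac{34292}{5} \cdot 19963 = 39762 - \frac{684571196}{5} = - \frac{684372386}{5}$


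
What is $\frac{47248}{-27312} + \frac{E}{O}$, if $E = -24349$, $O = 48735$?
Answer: $- \frac{61826066}{27730215} \approx -2.2296$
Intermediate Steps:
$\frac{47248}{-27312} + \frac{E}{O} = \frac{47248}{-27312} - \frac{24349}{48735} = 47248 \left(- \frac{1}{27312}\right) - \frac{24349}{48735} = - \frac{2953}{1707} - \frac{24349}{48735} = - \frac{61826066}{27730215}$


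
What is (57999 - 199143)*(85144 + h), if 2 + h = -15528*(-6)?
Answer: -25167386640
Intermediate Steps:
h = 93166 (h = -2 - 15528*(-6) = -2 + 93168 = 93166)
(57999 - 199143)*(85144 + h) = (57999 - 199143)*(85144 + 93166) = -141144*178310 = -25167386640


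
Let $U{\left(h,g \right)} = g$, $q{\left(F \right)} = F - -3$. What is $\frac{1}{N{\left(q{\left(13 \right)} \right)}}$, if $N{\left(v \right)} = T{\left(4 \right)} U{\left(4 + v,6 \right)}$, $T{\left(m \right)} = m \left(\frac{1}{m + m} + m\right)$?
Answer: $\frac{1}{99} \approx 0.010101$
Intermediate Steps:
$q{\left(F \right)} = 3 + F$ ($q{\left(F \right)} = F + 3 = 3 + F$)
$T{\left(m \right)} = m \left(m + \frac{1}{2 m}\right)$ ($T{\left(m \right)} = m \left(\frac{1}{2 m} + m\right) = m \left(m + \frac{1}{2 m}\right)$)
$N{\left(v \right)} = 99$ ($N{\left(v \right)} = \left(\frac{1}{2} + 4^{2}\right) 6 = \left(\frac{1}{2} + 16\right) 6 = \frac{33}{2} \cdot 6 = 99$)
$\frac{1}{N{\left(q{\left(13 \right)} \right)}} = \frac{1}{99}$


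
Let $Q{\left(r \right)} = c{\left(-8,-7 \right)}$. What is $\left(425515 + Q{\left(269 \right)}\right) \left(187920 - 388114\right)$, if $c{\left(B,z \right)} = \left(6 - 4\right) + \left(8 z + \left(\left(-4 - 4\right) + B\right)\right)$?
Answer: $-85171536330$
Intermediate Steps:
$c{\left(B,z \right)} = -6 + B + 8 z$ ($c{\left(B,z \right)} = 2 + \left(8 z + \left(-8 + B\right)\right) = 2 + \left(-8 + B + 8 z\right) = -6 + B + 8 z$)
$Q{\left(r \right)} = -70$ ($Q{\left(r \right)} = -6 - 8 + 8 \left(-7\right) = -6 - 8 - 56 = -70$)
$\left(425515 + Q{\left(269 \right)}\right) \left(187920 - 388114\right) = \left(425515 - 70\right) \left(187920 - 388114\right) = 425445 \left(-200194\right) = -85171536330$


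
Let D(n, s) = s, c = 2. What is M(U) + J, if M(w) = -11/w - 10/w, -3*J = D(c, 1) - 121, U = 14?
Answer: 77/2 ≈ 38.500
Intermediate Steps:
J = 40 (J = -(1 - 121)/3 = -1/3*(-120) = 40)
M(w) = -21/w
M(U) + J = -21/14 + 40 = -21*1/14 + 40 = -3/2 + 40 = 77/2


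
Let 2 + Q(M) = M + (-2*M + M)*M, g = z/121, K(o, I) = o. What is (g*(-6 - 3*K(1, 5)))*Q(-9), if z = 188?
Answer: 155664/121 ≈ 1286.5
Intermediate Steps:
g = 188/121 ≈ 1.5537
Q(M) = -2 + M - M² (Q(M) = -2 + (M + (-2*M + M)*M) = -2 + (M + (-M)*M) = -2 + (M - M²) = -2 + M - M²)
(g*(-6 - 3*K(1, 5)))*Q(-9) = (188*(-6 - 3*1)/121)*(-2 - 9 - 1*(-9)²) = (188*(-6 - 3)/121)*(-2 - 9 - 1*81) = ((188/121)*(-9))*(-2 - 9 - 81) = -1692/121*(-92) = 155664/121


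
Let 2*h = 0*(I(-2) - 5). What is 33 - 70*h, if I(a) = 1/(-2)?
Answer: 33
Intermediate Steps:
I(a) = -1/2
h = 0 (h = (0*(-1/2 - 5))/2 = (0*(-11/2))/2 = (1/2)*0 = 0)
33 - 70*h = 33 - 70*0 = 33 + 0 = 33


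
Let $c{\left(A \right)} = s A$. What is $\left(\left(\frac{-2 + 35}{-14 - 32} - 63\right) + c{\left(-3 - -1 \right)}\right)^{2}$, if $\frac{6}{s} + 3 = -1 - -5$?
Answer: $\frac{12131289}{2116} \approx 5733.1$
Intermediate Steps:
$s = 6$ ($s = \frac{6}{-3 - -4} = \frac{6}{-3 + \left(-1 + 5\right)} = \frac{6}{-3 + 4} = \frac{6}{1} = 6 \cdot 1 = 6$)
$c{\left(A \right)} = 6 A$
$\left(\left(\frac{-2 + 35}{-14 - 32} - 63\right) + c{\left(-3 - -1 \right)}\right)^{2} = \left(\left(\frac{-2 + 35}{-14 - 32} - 63\right) + 6 \left(-3 - -1\right)\right)^{2} = \left(\left(\frac{33}{-46} - 63\right) + 6 \left(-3 + 1\right)\right)^{2} = \left(\left(33 \left(- \frac{1}{46}\right) - 63\right) + 6 \left(-2\right)\right)^{2} = \left(\left(- \frac{33}{46} - 63\right) - 12\right)^{2} = \left(- \frac{2931}{46} - 12\right)^{2} = \left(- \frac{3483}{46}\right)^{2} = \frac{12131289}{2116}$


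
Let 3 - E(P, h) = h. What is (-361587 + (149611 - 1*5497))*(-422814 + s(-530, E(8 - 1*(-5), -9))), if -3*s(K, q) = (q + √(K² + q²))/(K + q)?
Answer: 23815212481752/259 - 72491*√70261/259 ≈ 9.1951e+10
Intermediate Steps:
E(P, h) = 3 - h
s(K, q) = -(q + √(K² + q²))/(3*(K + q))
(-361587 + (149611 - 1*5497))*(-422814 + s(-530, E(8 - 1*(-5), -9))) = (-361587 + (149611 - 1*5497))*(-422814 + (-(3 - 1*(-9)) - √((-530)² + (3 - 1*(-9))²))/(3*(-530 + (3 - 1*(-9))))) = (-361587 + (149611 - 5497))*(-422814 + (-(3 + 9) - √(280900 + (3 + 9)²))/(3*(-530 + (3 + 9)))) = (-361587 + 144114)*(-422814 + (-1*12 - √(280900 + 12²))/(3*(-530 + 12))) = -217473*(-422814 + (⅓)*(-12 - √(280900 + 144))/(-518)) = -217473*(-422814 + (⅓)*(-1/518)*(-12 - √281044)) = -217473*(-422814 + (⅓)*(-1/518)*(-12 - 2*√70261)) = -217473*(-422814 + (2/259 + √70261/777)) = -217473*(-109508824/259 + √70261/777) = 23815212481752/259 - 72491*√70261/259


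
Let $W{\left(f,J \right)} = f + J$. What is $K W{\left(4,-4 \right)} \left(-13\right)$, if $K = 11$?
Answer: $0$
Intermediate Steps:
$W{\left(f,J \right)} = J + f$
$K W{\left(4,-4 \right)} \left(-13\right) = 11 \left(-4 + 4\right) \left(-13\right) = 11 \cdot 0 \left(-13\right) = 0 \left(-13\right) = 0$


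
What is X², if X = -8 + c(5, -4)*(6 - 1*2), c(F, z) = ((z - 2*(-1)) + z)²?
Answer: 18496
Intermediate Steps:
c(F, z) = (2 + 2*z)² (c(F, z) = ((z + 2) + z)² = ((2 + z) + z)² = (2 + 2*z)²)
X = 136 (X = -8 + (4*(1 - 4)²)*(6 - 1*2) = -8 + (4*(-3)²)*(6 - 2) = -8 + (4*9)*4 = -8 + 36*4 = -8 + 144 = 136)
X² = 136² = 18496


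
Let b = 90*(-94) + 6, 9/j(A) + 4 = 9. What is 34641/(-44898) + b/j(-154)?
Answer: -210905581/44898 ≈ -4697.4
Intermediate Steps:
j(A) = 9/5 (j(A) = 9/(-4 + 9) = 9/5)
b = -8454 (b = -8460 + 6 = -8454)
34641/(-44898) + b/j(-154) = 34641/(-44898) - 8454/9/5 = 34641*(-1/44898) - 8454*5/9 = -11547/14966 - 14090/3 = -210905581/44898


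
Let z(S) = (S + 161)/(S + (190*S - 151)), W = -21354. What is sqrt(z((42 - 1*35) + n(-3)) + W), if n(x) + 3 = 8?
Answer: I*sqrt(97883824481)/2141 ≈ 146.13*I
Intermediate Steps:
n(x) = 5 (n(x) = -3 + 8 = 5)
z(S) = (161 + S)/(-151 + 191*S) (z(S) = (161 + S)/(S + (-151 + 190*S)) = (161 + S)/(-151 + 191*S))
sqrt(z((42 - 1*35) + n(-3)) + W) = sqrt((161 + ((42 - 1*35) + 5))/(-151 + 191*((42 - 1*35) + 5)) - 21354) = sqrt((161 + ((42 - 35) + 5))/(-151 + 191*((42 - 35) + 5)) - 21354) = sqrt((161 + (7 + 5))/(-151 + 191*(7 + 5)) - 21354) = sqrt((161 + 12)/(-151 + 191*12) - 21354) = sqrt(173/(-151 + 2292) - 21354) = sqrt(173/2141 - 21354) = sqrt(-45718741/2141) = I*sqrt(97883824481)/2141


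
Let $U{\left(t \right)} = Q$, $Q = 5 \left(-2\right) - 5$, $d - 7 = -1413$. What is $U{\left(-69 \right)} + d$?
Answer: $-1421$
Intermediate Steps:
$d = -1406$ ($d = 7 - 1413 = -1406$)
$Q = -15$ ($Q = -10 - 5 = -15$)
$U{\left(t \right)} = -15$
$U{\left(-69 \right)} + d = -15 - 1406 = -1421$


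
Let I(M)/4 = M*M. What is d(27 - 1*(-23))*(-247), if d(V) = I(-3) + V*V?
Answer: -626392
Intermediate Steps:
I(M) = 4*M**2 (I(M) = 4*(M*M) = 4*M**2)
d(V) = 36 + V**2 (d(V) = 4*(-3)**2 + V*V = 4*9 + V**2 = 36 + V**2)
d(27 - 1*(-23))*(-247) = (36 + (27 - 1*(-23))**2)*(-247) = (36 + (27 + 23)**2)*(-247) = (36 + 50**2)*(-247) = (36 + 2500)*(-247) = 2536*(-247) = -626392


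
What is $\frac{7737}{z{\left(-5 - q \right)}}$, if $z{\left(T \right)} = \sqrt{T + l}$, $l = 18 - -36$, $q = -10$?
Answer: $\frac{7737 \sqrt{59}}{59} \approx 1007.3$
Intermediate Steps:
$l = 54$ ($l = 18 + 36 = 54$)
$z{\left(T \right)} = \sqrt{54 + T}$ ($z{\left(T \right)} = \sqrt{T + 54} = \sqrt{54 + T}$)
$\frac{7737}{z{\left(-5 - q \right)}} = \frac{7737}{\sqrt{54 - -5}} = \frac{7737}{\sqrt{54 + \left(-5 + 10\right)}} = \frac{7737}{\sqrt{54 + 5}} = \frac{7737}{\sqrt{59}} = 7737 \frac{\sqrt{59}}{59} = \frac{7737 \sqrt{59}}{59}$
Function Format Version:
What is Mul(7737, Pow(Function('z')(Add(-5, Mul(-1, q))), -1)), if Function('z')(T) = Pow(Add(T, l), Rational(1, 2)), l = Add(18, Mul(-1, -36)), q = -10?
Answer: Mul(Rational(7737, 59), Pow(59, Rational(1, 2))) ≈ 1007.3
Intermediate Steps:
l = 54 (l = Add(18, 36) = 54)
Function('z')(T) = Pow(Add(54, T), Rational(1, 2)) (Function('z')(T) = Pow(Add(T, 54), Rational(1, 2)) = Pow(Add(54, T), Rational(1, 2)))
Mul(7737, Pow(Function('z')(Add(-5, Mul(-1, q))), -1)) = Mul(7737, Pow(Pow(Add(54, Add(-5, Mul(-1, -10))), Rational(1, 2)), -1)) = Mul(7737, Pow(Pow(Add(54, Add(-5, 10)), Rational(1, 2)), -1)) = Mul(7737, Pow(Pow(Add(54, 5), Rational(1, 2)), -1)) = Mul(7737, Pow(Pow(59, Rational(1, 2)), -1)) = Mul(7737, Mul(Rational(1, 59), Pow(59, Rational(1, 2)))) = Mul(Rational(7737, 59), Pow(59, Rational(1, 2)))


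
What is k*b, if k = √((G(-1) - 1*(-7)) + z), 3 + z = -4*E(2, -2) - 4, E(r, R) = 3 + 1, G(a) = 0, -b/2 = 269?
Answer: -2152*I ≈ -2152.0*I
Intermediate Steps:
b = -538 (b = -2*269 = -538)
E(r, R) = 4
z = -23 (z = -3 + (-4*4 - 4) = -3 + (-16 - 4) = -3 - 20 = -23)
k = 4*I (k = √((0 - 1*(-7)) - 23) = √((0 + 7) - 23) = √(7 - 23) = √(-16) = 4*I ≈ 4.0*I)
k*b = (4*I)*(-538) = -2152*I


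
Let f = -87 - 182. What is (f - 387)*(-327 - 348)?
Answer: 442800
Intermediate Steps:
f = -269
(f - 387)*(-327 - 348) = (-269 - 387)*(-327 - 348) = -656*(-675) = 442800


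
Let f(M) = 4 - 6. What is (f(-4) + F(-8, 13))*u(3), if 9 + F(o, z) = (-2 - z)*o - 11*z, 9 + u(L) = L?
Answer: 204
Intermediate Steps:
u(L) = -9 + L
F(o, z) = -9 - 11*z + o*(-2 - z) (F(o, z) = -9 + ((-2 - z)*o - 11*z) = -9 + (o*(-2 - z) - 11*z) = -9 + (-11*z + o*(-2 - z)) = -9 - 11*z + o*(-2 - z))
f(M) = -2
(f(-4) + F(-8, 13))*u(3) = (-2 + (-9 - 11*13 - 2*(-8) - 1*(-8)*13))*(-9 + 3) = (-2 + (-9 - 143 + 16 + 104))*(-6) = (-2 - 32)*(-6) = -34*(-6) = 204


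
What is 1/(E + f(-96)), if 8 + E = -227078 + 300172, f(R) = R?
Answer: 1/72990 ≈ 1.3701e-5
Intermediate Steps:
E = 73086 (E = -8 + (-227078 + 300172) = -8 + 73094 = 73086)
1/(E + f(-96)) = 1/(73086 - 96) = 1/72990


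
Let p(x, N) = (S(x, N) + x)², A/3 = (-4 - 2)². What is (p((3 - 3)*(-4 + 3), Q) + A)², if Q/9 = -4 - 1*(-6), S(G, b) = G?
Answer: 11664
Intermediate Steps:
Q = 18 (Q = 9*(-4 - 1*(-6)) = 9*(-4 + 6) = 9*2 = 18)
A = 108 (A = 3*(-4 - 2)² = 3*(-6)² = 3*36 = 108)
p(x, N) = 4*x² (p(x, N) = (x + x)² = (2*x)² = 4*x²)
(p((3 - 3)*(-4 + 3), Q) + A)² = (4*((3 - 3)*(-4 + 3))² + 108)² = (4*(0*(-1))² + 108)² = (4*0² + 108)² = (4*0 + 108)² = (0 + 108)² = 108² = 11664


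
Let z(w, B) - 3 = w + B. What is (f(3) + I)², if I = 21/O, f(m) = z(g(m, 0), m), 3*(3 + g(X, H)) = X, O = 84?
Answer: 289/16 ≈ 18.063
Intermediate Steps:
g(X, H) = -3 + X/3
z(w, B) = 3 + B + w (z(w, B) = 3 + (w + B) = 3 + (B + w) = 3 + B + w)
f(m) = 4*m/3 (f(m) = 3 + m + (-3 + m/3) = 4*m/3)
I = ¼ (I = 21/84 = 21*(1/84) = ¼ ≈ 0.25000)
(f(3) + I)² = ((4/3)*3 + ¼)² = (4 + ¼)² = (17/4)² = 289/16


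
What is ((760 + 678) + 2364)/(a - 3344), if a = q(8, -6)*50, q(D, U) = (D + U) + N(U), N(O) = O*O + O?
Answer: -1901/872 ≈ -2.1800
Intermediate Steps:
N(O) = O + O² (N(O) = O² + O = O + O²)
q(D, U) = D + U + U*(1 + U) (q(D, U) = (D + U) + U*(1 + U) = D + U + U*(1 + U))
a = 1600 (a = (8 - 6 - 6*(1 - 6))*50 = (8 - 6 - 6*(-5))*50 = (8 - 6 + 30)*50 = 32*50 = 1600)
((760 + 678) + 2364)/(a - 3344) = ((760 + 678) + 2364)/(1600 - 3344) = (1438 + 2364)/(-1744) = 3802*(-1/1744) = -1901/872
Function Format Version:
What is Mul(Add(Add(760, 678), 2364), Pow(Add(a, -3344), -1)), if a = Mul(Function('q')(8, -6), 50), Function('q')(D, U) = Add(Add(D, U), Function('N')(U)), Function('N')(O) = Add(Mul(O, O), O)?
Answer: Rational(-1901, 872) ≈ -2.1800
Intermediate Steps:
Function('N')(O) = Add(O, Pow(O, 2)) (Function('N')(O) = Add(Pow(O, 2), O) = Add(O, Pow(O, 2)))
Function('q')(D, U) = Add(D, U, Mul(U, Add(1, U))) (Function('q')(D, U) = Add(Add(D, U), Mul(U, Add(1, U))) = Add(D, U, Mul(U, Add(1, U))))
a = 1600 (a = Mul(Add(8, -6, Mul(-6, Add(1, -6))), 50) = Mul(Add(8, -6, Mul(-6, -5)), 50) = Mul(Add(8, -6, 30), 50) = Mul(32, 50) = 1600)
Mul(Add(Add(760, 678), 2364), Pow(Add(a, -3344), -1)) = Mul(Add(Add(760, 678), 2364), Pow(Add(1600, -3344), -1)) = Mul(Add(1438, 2364), Pow(-1744, -1)) = Mul(3802, Rational(-1, 1744)) = Rational(-1901, 872)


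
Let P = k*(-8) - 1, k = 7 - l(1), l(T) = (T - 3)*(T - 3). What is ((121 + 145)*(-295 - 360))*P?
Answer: 4355750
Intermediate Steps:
l(T) = (-3 + T)² (l(T) = (-3 + T)*(-3 + T) = (-3 + T)²)
k = 3 (k = 7 - (-3 + 1)² = 7 - 1*(-2)² = 7 - 1*4 = 7 - 4 = 3)
P = -25 (P = 3*(-8) - 1 = -24 - 1 = -25)
((121 + 145)*(-295 - 360))*P = ((121 + 145)*(-295 - 360))*(-25) = (266*(-655))*(-25) = -174230*(-25) = 4355750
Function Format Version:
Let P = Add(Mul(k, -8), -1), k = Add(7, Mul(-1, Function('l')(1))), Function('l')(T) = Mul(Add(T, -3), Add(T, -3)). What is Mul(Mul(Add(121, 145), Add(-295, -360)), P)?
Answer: 4355750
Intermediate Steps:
Function('l')(T) = Pow(Add(-3, T), 2) (Function('l')(T) = Mul(Add(-3, T), Add(-3, T)) = Pow(Add(-3, T), 2))
k = 3 (k = Add(7, Mul(-1, Pow(Add(-3, 1), 2))) = Add(7, Mul(-1, Pow(-2, 2))) = Add(7, Mul(-1, 4)) = Add(7, -4) = 3)
P = -25 (P = Add(Mul(3, -8), -1) = Add(-24, -1) = -25)
Mul(Mul(Add(121, 145), Add(-295, -360)), P) = Mul(Mul(Add(121, 145), Add(-295, -360)), -25) = Mul(Mul(266, -655), -25) = Mul(-174230, -25) = 4355750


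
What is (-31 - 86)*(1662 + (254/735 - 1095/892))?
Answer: -42473425137/218540 ≈ -1.9435e+5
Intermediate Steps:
(-31 - 86)*(1662 + (254/735 - 1095/892)) = -117*(1662 + (254*(1/735) - 1095*1/892)) = -117*(1662 + (254/735 - 1095/892)) = -117*(1662 - 578257/655620) = -117*1089062183/655620 = -42473425137/218540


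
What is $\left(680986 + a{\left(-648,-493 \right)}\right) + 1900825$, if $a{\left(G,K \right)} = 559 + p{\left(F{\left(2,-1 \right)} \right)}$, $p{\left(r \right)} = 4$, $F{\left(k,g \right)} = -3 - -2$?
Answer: $2582374$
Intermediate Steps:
$F{\left(k,g \right)} = -1$ ($F{\left(k,g \right)} = -3 + 2 = -1$)
$a{\left(G,K \right)} = 563$ ($a{\left(G,K \right)} = 559 + 4 = 563$)
$\left(680986 + a{\left(-648,-493 \right)}\right) + 1900825 = \left(680986 + 563\right) + 1900825 = 681549 + 1900825 = 2582374$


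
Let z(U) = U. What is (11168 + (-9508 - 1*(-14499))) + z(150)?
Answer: 16309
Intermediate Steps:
(11168 + (-9508 - 1*(-14499))) + z(150) = (11168 + (-9508 - 1*(-14499))) + 150 = (11168 + (-9508 + 14499)) + 150 = (11168 + 4991) + 150 = 16159 + 150 = 16309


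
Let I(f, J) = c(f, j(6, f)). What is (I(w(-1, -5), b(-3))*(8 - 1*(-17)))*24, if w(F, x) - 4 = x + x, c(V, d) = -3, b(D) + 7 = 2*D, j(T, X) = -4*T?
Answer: -1800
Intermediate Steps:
b(D) = -7 + 2*D
w(F, x) = 4 + 2*x (w(F, x) = 4 + (x + x) = 4 + 2*x)
I(f, J) = -3
(I(w(-1, -5), b(-3))*(8 - 1*(-17)))*24 = -3*(8 - 1*(-17))*24 = -3*(8 + 17)*24 = -3*25*24 = -75*24 = -1800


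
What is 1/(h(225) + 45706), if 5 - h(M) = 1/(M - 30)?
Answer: 195/8913644 ≈ 2.1877e-5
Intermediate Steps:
h(M) = 5 - 1/(-30 + M) (h(M) = 5 - 1/(M - 30) = 5 - 1/(-30 + M))
1/(h(225) + 45706) = 1/((-151 + 5*225)/(-30 + 225) + 45706) = 1/((-151 + 1125)/195 + 45706) = 1/((1/195)*974 + 45706) = 1/(974/195 + 45706) = 1/(8913644/195) = 195/8913644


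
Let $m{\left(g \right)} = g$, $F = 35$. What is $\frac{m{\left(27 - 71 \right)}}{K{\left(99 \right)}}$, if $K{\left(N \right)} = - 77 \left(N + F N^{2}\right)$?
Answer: $\frac{2}{1200969} \approx 1.6653 \cdot 10^{-6}$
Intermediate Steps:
$K{\left(N \right)} = - 2695 N^{2} - 77 N$ ($K{\left(N \right)} = - 77 \left(N + 35 N^{2}\right) = - 2695 N^{2} - 77 N$)
$\frac{m{\left(27 - 71 \right)}}{K{\left(99 \right)}} = \frac{27 - 71}{\left(-77\right) 99 \left(1 + 35 \cdot 99\right)} = \frac{27 - 71}{\left(-77\right) 99 \left(1 + 3465\right)} = - \frac{44}{\left(-77\right) 99 \cdot 3466} = - \frac{44}{-26421318} = \left(-44\right) \left(- \frac{1}{26421318}\right) = \frac{2}{1200969}$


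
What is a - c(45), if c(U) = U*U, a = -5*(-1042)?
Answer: 3185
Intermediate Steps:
a = 5210
c(U) = U²
a - c(45) = 5210 - 1*45² = 5210 - 1*2025 = 5210 - 2025 = 3185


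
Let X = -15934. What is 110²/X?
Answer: -6050/7967 ≈ -0.75938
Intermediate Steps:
110²/X = 110²/(-15934) = 12100*(-1/15934) = -6050/7967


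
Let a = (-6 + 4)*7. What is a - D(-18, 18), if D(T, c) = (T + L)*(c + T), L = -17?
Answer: -14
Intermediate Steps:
D(T, c) = (-17 + T)*(T + c) (D(T, c) = (T - 17)*(c + T) = (-17 + T)*(T + c))
a = -14 (a = -2*7 = -14)
a - D(-18, 18) = -14 - ((-18)² - 17*(-18) - 17*18 - 18*18) = -14 - (324 + 306 - 306 - 324) = -14 - 1*0 = -14 + 0 = -14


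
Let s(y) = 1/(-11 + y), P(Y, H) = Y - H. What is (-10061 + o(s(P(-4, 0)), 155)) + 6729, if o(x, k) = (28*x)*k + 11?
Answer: -10831/3 ≈ -3610.3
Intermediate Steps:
o(x, k) = 11 + 28*k*x (o(x, k) = 28*k*x + 11 = 11 + 28*k*x)
(-10061 + o(s(P(-4, 0)), 155)) + 6729 = (-10061 + (11 + 28*155/(-11 + (-4 - 1*0)))) + 6729 = (-10061 + (11 + 28*155/(-11 + (-4 + 0)))) + 6729 = (-10061 + (11 + 28*155/(-11 - 4))) + 6729 = (-10061 + (11 + 28*155/(-15))) + 6729 = (-10061 + (11 + 28*155*(-1/15))) + 6729 = (-10061 + (11 - 868/3)) + 6729 = (-10061 - 835/3) + 6729 = -31018/3 + 6729 = -10831/3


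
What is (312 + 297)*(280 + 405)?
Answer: 417165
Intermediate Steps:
(312 + 297)*(280 + 405) = 609*685 = 417165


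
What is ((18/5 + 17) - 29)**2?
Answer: 1764/25 ≈ 70.560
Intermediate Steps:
((18/5 + 17) - 29)**2 = (103/5 - 29)**2 = (-42/5)**2 = 1764/25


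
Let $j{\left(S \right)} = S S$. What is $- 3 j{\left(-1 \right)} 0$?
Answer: $0$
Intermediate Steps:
$j{\left(S \right)} = S^{2}$
$- 3 j{\left(-1 \right)} 0 = - 3 \left(-1\right)^{2} \cdot 0 = \left(-3\right) 1 \cdot 0 = \left(-3\right) 0 = 0$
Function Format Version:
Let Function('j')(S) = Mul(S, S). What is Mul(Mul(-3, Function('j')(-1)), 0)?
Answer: 0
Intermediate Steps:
Function('j')(S) = Pow(S, 2)
Mul(Mul(-3, Function('j')(-1)), 0) = Mul(Mul(-3, Pow(-1, 2)), 0) = Mul(Mul(-3, 1), 0) = Mul(-3, 0) = 0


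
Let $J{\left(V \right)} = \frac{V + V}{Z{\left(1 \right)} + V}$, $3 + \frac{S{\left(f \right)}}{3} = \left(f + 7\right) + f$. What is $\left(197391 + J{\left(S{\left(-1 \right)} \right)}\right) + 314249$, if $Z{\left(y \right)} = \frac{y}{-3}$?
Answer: $\frac{8697916}{17} \approx 5.1164 \cdot 10^{5}$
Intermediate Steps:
$Z{\left(y \right)} = - \frac{y}{3}$ ($Z{\left(y \right)} = y \left(- \frac{1}{3}\right) = - \frac{y}{3}$)
$S{\left(f \right)} = 12 + 6 f$ ($S{\left(f \right)} = -9 + 3 \left(\left(f + 7\right) + f\right) = -9 + 3 \left(\left(7 + f\right) + f\right) = -9 + 3 \left(7 + 2 f\right) = -9 + \left(21 + 6 f\right) = 12 + 6 f$)
$J{\left(V \right)} = \frac{2 V}{- \frac{1}{3} + V}$ ($J{\left(V \right)} = \frac{V + V}{\left(- \frac{1}{3}\right) 1 + V} = \frac{2 V}{- \frac{1}{3} + V}$)
$\left(197391 + J{\left(S{\left(-1 \right)} \right)}\right) + 314249 = \left(197391 + \frac{6 \left(12 + 6 \left(-1\right)\right)}{-1 + 3 \left(12 + 6 \left(-1\right)\right)}\right) + 314249 = \left(197391 + \frac{6 \left(12 - 6\right)}{-1 + 3 \left(12 - 6\right)}\right) + 314249 = \left(197391 + 6 \cdot 6 \frac{1}{-1 + 3 \cdot 6}\right) + 314249 = \left(197391 + 6 \cdot 6 \frac{1}{-1 + 18}\right) + 314249 = \left(197391 + 6 \cdot 6 \cdot \frac{1}{17}\right) + 314249 = \left(197391 + \frac{36}{17}\right) + 314249 = \frac{3355683}{17} + 314249 = \frac{8697916}{17}$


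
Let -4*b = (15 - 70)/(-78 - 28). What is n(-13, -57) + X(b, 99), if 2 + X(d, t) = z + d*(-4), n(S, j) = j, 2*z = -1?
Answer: -3126/53 ≈ -58.981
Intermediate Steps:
z = -½ (z = (½)*(-1) = -½ ≈ -0.50000)
b = -55/424 (b = -(15 - 70)/(4*(-78 - 28)) = -(-55)/(4*(-106)) = -(-55)*(-1)/(4*106) = -¼*55/106 = -55/424 ≈ -0.12972)
X(d, t) = -5/2 - 4*d (X(d, t) = -2 + (-½ + d*(-4)) = -2 + (-½ - 4*d) = -5/2 - 4*d)
n(-13, -57) + X(b, 99) = -57 + (-5/2 - 4*(-55/424)) = -57 + (-5/2 + 55/106) = -57 - 105/53 = -3126/53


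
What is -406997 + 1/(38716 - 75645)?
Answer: -15029992214/36929 ≈ -4.0700e+5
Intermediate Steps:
-406997 + 1/(38716 - 75645) = -406997 + 1/(-36929) = -406997 - 1/36929 = -15029992214/36929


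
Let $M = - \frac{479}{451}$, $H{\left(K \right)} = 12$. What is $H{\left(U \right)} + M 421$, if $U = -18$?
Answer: $- \frac{196247}{451} \approx -435.14$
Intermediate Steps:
$M = - \frac{479}{451}$ ($M = \left(-479\right) \frac{1}{451} = - \frac{479}{451} \approx -1.0621$)
$H{\left(U \right)} + M 421 = 12 - \frac{201659}{451} = - \frac{196247}{451}$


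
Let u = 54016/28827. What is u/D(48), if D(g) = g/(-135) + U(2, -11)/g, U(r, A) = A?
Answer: -4321280/1348463 ≈ -3.2046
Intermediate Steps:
D(g) = -11/g - g/135 (D(g) = g/(-135) - 11/g = g*(-1/135) - 11/g = -g/135 - 11/g = -11/g - g/135)
u = 54016/28827 (u = 54016*(1/28827) = 54016/28827 ≈ 1.8738)
u/D(48) = 54016/(28827*(-11/48 - 1/135*48)) = 54016/(28827*(-11*1/48 - 16/45)) = 54016/(28827*(-11/48 - 16/45)) = 54016/(28827*(-421/720)) = (54016/28827)*(-720/421) = -4321280/1348463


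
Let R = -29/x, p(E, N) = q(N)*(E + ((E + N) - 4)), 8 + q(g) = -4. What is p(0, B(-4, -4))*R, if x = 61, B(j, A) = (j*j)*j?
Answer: -23664/61 ≈ -387.93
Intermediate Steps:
B(j, A) = j³ (B(j, A) = j²*j = j³)
q(g) = -12 (q(g) = -8 - 4 = -12)
p(E, N) = 48 - 24*E - 12*N (p(E, N) = -12*(E + ((E + N) - 4)) = -12*(E + (-4 + E + N)) = -12*(-4 + N + 2*E) = 48 - 24*E - 12*N)
R = -29/61 ≈ -0.47541
p(0, B(-4, -4))*R = (48 - 24*0 - 12*(-4)³)*(-29/61) = (48 + 0 - 12*(-64))*(-29/61) = (48 + 0 + 768)*(-29/61) = 816*(-29/61) = -23664/61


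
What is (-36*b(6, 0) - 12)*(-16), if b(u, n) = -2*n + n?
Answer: 192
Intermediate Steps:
b(u, n) = -n
(-36*b(6, 0) - 12)*(-16) = (-(-36)*0 - 12)*(-16) = (-36*0 - 12)*(-16) = (0 - 12)*(-16) = -12*(-16) = 192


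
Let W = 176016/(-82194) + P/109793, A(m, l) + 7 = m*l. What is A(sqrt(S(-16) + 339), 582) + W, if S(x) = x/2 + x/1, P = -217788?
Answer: -880670811/79160753 + 1746*sqrt(35) ≈ 10318.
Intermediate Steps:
S(x) = 3*x/2 (S(x) = x*(1/2) + x*1 = x/2 + x = 3*x/2)
A(m, l) = -7 + l*m (A(m, l) = -7 + m*l = -7 + l*m)
W = -326545540/79160753 (W = 176016/(-82194) - 217788/109793 = 176016*(-1/82194) - 217788*1/109793 = -1544/721 - 217788/109793 = -326545540/79160753 ≈ -4.1251)
A(sqrt(S(-16) + 339), 582) + W = (-7 + 582*sqrt((3/2)*(-16) + 339)) - 326545540/79160753 = (-7 + 582*sqrt(-24 + 339)) - 326545540/79160753 = (-7 + 582*sqrt(315)) - 326545540/79160753 = (-7 + 582*(3*sqrt(35))) - 326545540/79160753 = (-7 + 1746*sqrt(35)) - 326545540/79160753 = -880670811/79160753 + 1746*sqrt(35)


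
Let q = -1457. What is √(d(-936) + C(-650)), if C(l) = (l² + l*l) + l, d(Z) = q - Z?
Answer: 7*√17221 ≈ 918.60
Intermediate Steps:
d(Z) = -1457 - Z
C(l) = l + 2*l² (C(l) = (l² + l²) + l = 2*l² + l = l + 2*l²)
√(d(-936) + C(-650)) = √((-1457 - 1*(-936)) - 650*(1 + 2*(-650))) = √((-1457 + 936) - 650*(1 - 1300)) = √(-521 - 650*(-1299)) = √(-521 + 844350) = √843829 = 7*√17221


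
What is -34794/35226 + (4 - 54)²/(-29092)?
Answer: -15281834/14233261 ≈ -1.0737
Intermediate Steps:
-34794/35226 + (4 - 54)²/(-29092) = -34794*1/35226 + (-50)²*(-1/29092) = -1933/1957 + 2500*(-1/29092) = -1933/1957 - 625/7273 = -15281834/14233261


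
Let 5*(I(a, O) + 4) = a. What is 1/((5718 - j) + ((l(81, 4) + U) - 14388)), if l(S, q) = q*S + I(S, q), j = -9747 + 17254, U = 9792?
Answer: -5/30244 ≈ -0.00016532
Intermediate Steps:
I(a, O) = -4 + a/5
j = 7507
l(S, q) = -4 + S/5 + S*q (l(S, q) = q*S + (-4 + S/5) = S*q + (-4 + S/5) = -4 + S/5 + S*q)
1/((5718 - j) + ((l(81, 4) + U) - 14388)) = 1/((5718 - 1*7507) + (((-4 + (⅕)*81 + 81*4) + 9792) - 14388)) = 1/((5718 - 7507) + (((-4 + 81/5 + 324) + 9792) - 14388)) = 1/(-1789 + ((1681/5 + 9792) - 14388)) = 1/(-1789 + (50641/5 - 14388)) = 1/(-1789 - 21299/5) = 1/(-30244/5) = -5/30244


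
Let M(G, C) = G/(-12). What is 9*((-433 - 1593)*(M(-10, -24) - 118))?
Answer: 2136417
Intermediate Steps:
M(G, C) = -G/12 (M(G, C) = G*(-1/12) = -G/12)
9*((-433 - 1593)*(M(-10, -24) - 118)) = 9*((-433 - 1593)*(-1/12*(-10) - 118)) = 9*(-2026*(⅚ - 118)) = 9*(-2026*(-703/6)) = 9*(712139/3) = 2136417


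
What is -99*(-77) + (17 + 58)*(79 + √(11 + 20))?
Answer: 13548 + 75*√31 ≈ 13966.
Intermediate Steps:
-99*(-77) + (17 + 58)*(79 + √(11 + 20)) = 7623 + 75*(79 + √31) = 7623 + (5925 + 75*√31) = 13548 + 75*√31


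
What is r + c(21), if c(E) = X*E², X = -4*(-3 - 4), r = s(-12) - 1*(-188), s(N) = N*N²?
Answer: 10808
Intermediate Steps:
s(N) = N³
r = -1540 (r = (-12)³ - 1*(-188) = -1728 + 188 = -1540)
X = 28 (X = -4*(-7) = 28)
c(E) = 28*E²
r + c(21) = -1540 + 28*21² = -1540 + 28*441 = -1540 + 12348 = 10808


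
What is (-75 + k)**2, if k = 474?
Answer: 159201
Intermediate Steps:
(-75 + k)**2 = (-75 + 474)**2 = 399**2 = 159201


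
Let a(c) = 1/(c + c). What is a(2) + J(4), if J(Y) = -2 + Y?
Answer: 9/4 ≈ 2.2500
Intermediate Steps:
a(c) = 1/(2*c)
a(2) + J(4) = (½)/2 + (-2 + 4) = (½)*(½) + 2 = ¼ + 2 = 9/4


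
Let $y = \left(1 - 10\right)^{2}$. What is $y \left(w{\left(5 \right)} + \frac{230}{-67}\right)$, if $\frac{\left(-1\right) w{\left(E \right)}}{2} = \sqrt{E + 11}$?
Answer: $- \frac{62046}{67} \approx -926.06$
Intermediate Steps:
$w{\left(E \right)} = - 2 \sqrt{11 + E}$ ($w{\left(E \right)} = - 2 \sqrt{E + 11} = - 2 \sqrt{11 + E}$)
$y = 81$ ($y = \left(-9\right)^{2} = 81$)
$y \left(w{\left(5 \right)} + \frac{230}{-67}\right) = 81 \left(- 2 \sqrt{11 + 5} + \frac{230}{-67}\right) = 81 \left(- 2 \sqrt{16} + 230 \left(- \frac{1}{67}\right)\right) = 81 \left(\left(-2\right) 4 - \frac{230}{67}\right) = 81 \left(-8 - \frac{230}{67}\right) = 81 \left(- \frac{766}{67}\right) = - \frac{62046}{67}$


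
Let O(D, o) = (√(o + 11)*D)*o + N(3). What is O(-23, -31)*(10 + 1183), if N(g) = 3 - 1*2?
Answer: 1193 + 1701218*I*√5 ≈ 1193.0 + 3.804e+6*I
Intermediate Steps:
N(g) = 1 (N(g) = 3 - 2 = 1)
O(D, o) = 1 + D*o*√(11 + o) (O(D, o) = (√(o + 11)*D)*o + 1 = (√(11 + o)*D)*o + 1 = (D*√(11 + o))*o + 1 = D*o*√(11 + o) + 1 = 1 + D*o*√(11 + o))
O(-23, -31)*(10 + 1183) = (1 - 23*(-31)*√(11 - 31))*(10 + 1183) = (1 - 23*(-31)*√(-20))*1193 = (1 - 23*(-31)*2*I*√5)*1193 = (1 + 1426*I*√5)*1193 = 1193 + 1701218*I*√5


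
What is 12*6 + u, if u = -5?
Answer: 67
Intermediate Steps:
12*6 + u = 12*6 - 5 = 72 - 5 = 67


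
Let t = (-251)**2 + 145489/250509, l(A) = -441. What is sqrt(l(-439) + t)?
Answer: sqrt(3925974174411261)/250509 ≈ 250.12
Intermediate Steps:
t = 15782462998/250509 (t = 63001 + 145489*(1/250509) = 63001 + 145489/250509 = 15782462998/250509 ≈ 63002.)
sqrt(l(-439) + t) = sqrt(-441 + 15782462998/250509) = sqrt(15671988529/250509) = sqrt(3925974174411261)/250509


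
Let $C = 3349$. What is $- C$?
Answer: $-3349$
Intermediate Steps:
$- C = \left(-1\right) 3349 = -3349$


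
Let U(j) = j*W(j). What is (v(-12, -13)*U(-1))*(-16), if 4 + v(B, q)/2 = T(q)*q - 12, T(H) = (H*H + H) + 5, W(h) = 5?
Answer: -337440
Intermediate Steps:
T(H) = 5 + H + H² (T(H) = (H² + H) + 5 = (H + H²) + 5 = 5 + H + H²)
U(j) = 5*j (U(j) = j*5 = 5*j)
v(B, q) = -32 + 2*q*(5 + q + q²) (v(B, q) = -8 + 2*((5 + q + q²)*q - 12) = -8 + 2*(q*(5 + q + q²) - 12) = -8 + 2*(-12 + q*(5 + q + q²)) = -8 + (-24 + 2*q*(5 + q + q²)) = -32 + 2*q*(5 + q + q²))
(v(-12, -13)*U(-1))*(-16) = ((-32 + 2*(-13)*(5 - 13 + (-13)²))*(5*(-1)))*(-16) = ((-32 + 2*(-13)*(5 - 13 + 169))*(-5))*(-16) = ((-32 + 2*(-13)*161)*(-5))*(-16) = ((-32 - 4186)*(-5))*(-16) = -4218*(-5)*(-16) = 21090*(-16) = -337440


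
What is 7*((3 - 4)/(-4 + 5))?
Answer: -7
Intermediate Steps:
7*((3 - 4)/(-4 + 5)) = 7*(-1/1) = 7*(-1*1) = 7*(-1) = -7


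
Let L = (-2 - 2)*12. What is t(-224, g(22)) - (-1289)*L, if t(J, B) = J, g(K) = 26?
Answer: -62096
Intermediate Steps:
L = -48 (L = -4*12 = -48)
t(-224, g(22)) - (-1289)*L = -224 - (-1289)*(-48) = -224 - 1*61872 = -224 - 61872 = -62096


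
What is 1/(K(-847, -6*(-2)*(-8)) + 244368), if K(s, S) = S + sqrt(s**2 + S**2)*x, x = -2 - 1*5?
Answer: 34896/8519029337 + 5*sqrt(29065)/8519029337 ≈ 4.1963e-6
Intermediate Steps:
x = -7 (x = -2 - 5 = -7)
K(s, S) = S - 7*sqrt(S**2 + s**2) (K(s, S) = S + sqrt(s**2 + S**2)*(-7) = S + sqrt(S**2 + s**2)*(-7) = S - 7*sqrt(S**2 + s**2))
1/(K(-847, -6*(-2)*(-8)) + 244368) = 1/((-6*(-2)*(-8) - 7*sqrt((-6*(-2)*(-8))**2 + (-847)**2)) + 244368) = 1/((12*(-8) - 7*sqrt((12*(-8))**2 + 717409)) + 244368) = 1/((-96 - 7*sqrt((-96)**2 + 717409)) + 244368) = 1/((-96 - 7*sqrt(9216 + 717409)) + 244368) = 1/((-96 - 35*sqrt(29065)) + 244368) = 1/(244272 - 35*sqrt(29065))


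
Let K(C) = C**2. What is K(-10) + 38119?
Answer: 38219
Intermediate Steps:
K(-10) + 38119 = (-10)**2 + 38119 = 100 + 38119 = 38219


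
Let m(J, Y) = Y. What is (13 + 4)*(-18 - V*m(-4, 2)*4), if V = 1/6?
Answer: -986/3 ≈ -328.67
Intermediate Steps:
V = ⅙ ≈ 0.16667
(13 + 4)*(-18 - V*m(-4, 2)*4) = (13 + 4)*(-18 - (⅙)*2*4) = 17*(-18 - 4/3) = 17*(-58/3) = -986/3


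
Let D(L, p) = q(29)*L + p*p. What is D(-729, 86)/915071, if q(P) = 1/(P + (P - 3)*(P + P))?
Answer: 11366923/1406464127 ≈ 0.0080819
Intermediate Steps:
q(P) = 1/(P + 2*P*(-3 + P)) (q(P) = 1/(P + (-3 + P)*(2*P)) = 1/(P + 2*P*(-3 + P)))
D(L, p) = p**2 + L/1537 (D(L, p) = (1/(29*(-5 + 2*29)))*L + p*p = (1/(29*(-5 + 58)))*L + p**2 = ((1/29)/53)*L + p**2 = ((1/29)*(1/53))*L + p**2 = L/1537 + p**2 = p**2 + L/1537)
D(-729, 86)/915071 = (86**2 + (1/1537)*(-729))/915071 = (7396 - 729/1537)*(1/915071) = (11366923/1537)*(1/915071) = 11366923/1406464127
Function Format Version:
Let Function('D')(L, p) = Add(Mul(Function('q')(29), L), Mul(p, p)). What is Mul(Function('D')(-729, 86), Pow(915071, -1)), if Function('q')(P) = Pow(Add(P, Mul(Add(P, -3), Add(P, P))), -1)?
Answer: Rational(11366923, 1406464127) ≈ 0.0080819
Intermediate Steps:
Function('q')(P) = Pow(Add(P, Mul(2, P, Add(-3, P))), -1) (Function('q')(P) = Pow(Add(P, Mul(Add(-3, P), Mul(2, P))), -1) = Pow(Add(P, Mul(2, P, Add(-3, P))), -1))
Function('D')(L, p) = Add(Pow(p, 2), Mul(Rational(1, 1537), L)) (Function('D')(L, p) = Add(Mul(Mul(Pow(29, -1), Pow(Add(-5, Mul(2, 29)), -1)), L), Mul(p, p)) = Add(Mul(Mul(Rational(1, 29), Pow(Add(-5, 58), -1)), L), Pow(p, 2)) = Add(Mul(Mul(Rational(1, 29), Pow(53, -1)), L), Pow(p, 2)) = Add(Mul(Mul(Rational(1, 29), Rational(1, 53)), L), Pow(p, 2)) = Add(Mul(Rational(1, 1537), L), Pow(p, 2)) = Add(Pow(p, 2), Mul(Rational(1, 1537), L)))
Mul(Function('D')(-729, 86), Pow(915071, -1)) = Mul(Add(Pow(86, 2), Mul(Rational(1, 1537), -729)), Pow(915071, -1)) = Mul(Add(7396, Rational(-729, 1537)), Rational(1, 915071)) = Mul(Rational(11366923, 1537), Rational(1, 915071)) = Rational(11366923, 1406464127)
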